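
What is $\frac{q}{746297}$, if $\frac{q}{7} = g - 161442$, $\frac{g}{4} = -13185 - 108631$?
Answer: $- \frac{4540942}{746297} \approx -6.0846$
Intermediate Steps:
$g = -487264$ ($g = 4 \left(-13185 - 108631\right) = 4 \left(-121816\right) = -487264$)
$q = -4540942$ ($q = 7 \left(-487264 - 161442\right) = 7 \left(-648706\right) = -4540942$)
$\frac{q}{746297} = - \frac{4540942}{746297}$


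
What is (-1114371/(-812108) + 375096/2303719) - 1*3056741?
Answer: -519887088550452365/170078966332 ≈ -3.0567e+6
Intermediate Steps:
(-1114371/(-812108) + 375096/2303719) - 1*3056741 = (-1114371*(-1/812108) + 375096*(1/2303719)) - 3056741 = (1114371/812108 + 375096/2303719) - 3056741 = 261074191647/170078966332 - 3056741 = -519887088550452365/170078966332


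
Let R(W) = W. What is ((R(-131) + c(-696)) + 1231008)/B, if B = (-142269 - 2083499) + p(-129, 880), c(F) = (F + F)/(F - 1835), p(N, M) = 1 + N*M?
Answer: -3115351079/5920735397 ≈ -0.52618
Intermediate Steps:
p(N, M) = 1 + M*N
c(F) = 2*F/(-1835 + F) (c(F) = (2*F)/(-1835 + F) = 2*F/(-1835 + F))
B = -2339287 (B = (-142269 - 2083499) + (1 + 880*(-129)) = -2225768 + (1 - 113520) = -2225768 - 113519 = -2339287)
((R(-131) + c(-696)) + 1231008)/B = ((-131 + 2*(-696)/(-1835 - 696)) + 1231008)/(-2339287) = ((-131 + 2*(-696)/(-2531)) + 1231008)*(-1/2339287) = ((-131 + 2*(-696)*(-1/2531)) + 1231008)*(-1/2339287) = ((-131 + 1392/2531) + 1231008)*(-1/2339287) = (-330169/2531 + 1231008)*(-1/2339287) = (3115351079/2531)*(-1/2339287) = -3115351079/5920735397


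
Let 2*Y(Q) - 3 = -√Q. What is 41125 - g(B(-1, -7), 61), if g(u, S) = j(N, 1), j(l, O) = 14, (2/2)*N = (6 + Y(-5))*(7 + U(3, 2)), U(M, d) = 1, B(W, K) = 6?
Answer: 41111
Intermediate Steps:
Y(Q) = 3/2 - √Q/2 (Y(Q) = 3/2 + (-√Q)/2 = 3/2 - √Q/2)
N = 60 - 4*I*√5 (N = (6 + (3/2 - I*√5/2))*(7 + 1) = (6 + (3/2 - I*√5/2))*8 = (15/2 - I*√5/2)*8 = 60 - 4*I*√5 ≈ 60.0 - 8.9443*I)
g(u, S) = 14
41125 - g(B(-1, -7), 61) = 41125 - 1*14 = 41125 - 14 = 41111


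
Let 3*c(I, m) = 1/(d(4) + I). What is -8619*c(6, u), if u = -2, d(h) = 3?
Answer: -2873/9 ≈ -319.22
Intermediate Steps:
c(I, m) = 1/(3*(3 + I))
-8619*c(6, u) = -2873/(3 + 6) = -2873/9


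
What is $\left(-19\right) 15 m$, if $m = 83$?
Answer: $-23655$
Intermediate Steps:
$\left(-19\right) 15 m = \left(-19\right) 15 \cdot 83 = \left(-285\right) 83 = -23655$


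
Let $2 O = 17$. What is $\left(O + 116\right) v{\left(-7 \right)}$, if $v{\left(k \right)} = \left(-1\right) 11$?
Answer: $- \frac{2739}{2} \approx -1369.5$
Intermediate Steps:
$O = \frac{17}{2}$ ($O = \frac{1}{2} \cdot 17 = \frac{17}{2} \approx 8.5$)
$v{\left(k \right)} = -11$
$\left(O + 116\right) v{\left(-7 \right)} = \left(\frac{17}{2} + 116\right) \left(-11\right) = \frac{249}{2} \left(-11\right) = - \frac{2739}{2}$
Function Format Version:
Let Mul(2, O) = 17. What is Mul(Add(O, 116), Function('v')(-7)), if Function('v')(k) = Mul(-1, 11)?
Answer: Rational(-2739, 2) ≈ -1369.5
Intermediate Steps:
O = Rational(17, 2) (O = Mul(Rational(1, 2), 17) = Rational(17, 2) ≈ 8.5000)
Function('v')(k) = -11
Mul(Add(O, 116), Function('v')(-7)) = Mul(Add(Rational(17, 2), 116), -11) = Mul(Rational(249, 2), -11) = Rational(-2739, 2)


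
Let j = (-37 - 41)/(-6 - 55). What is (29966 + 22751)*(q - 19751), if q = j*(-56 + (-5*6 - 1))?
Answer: -63871759049/61 ≈ -1.0471e+9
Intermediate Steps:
j = 78/61 (j = -78/(-61) = -78*(-1/61) = 78/61 ≈ 1.2787)
q = -6786/61 (q = 78*(-56 + (-5*6 - 1))/61 = 78*(-56 + (-30 - 1))/61 = 78*(-56 - 31)/61 = (78/61)*(-87) = -6786/61 ≈ -111.25)
(29966 + 22751)*(q - 19751) = (29966 + 22751)*(-6786/61 - 19751) = 52717*(-1211597/61) = -63871759049/61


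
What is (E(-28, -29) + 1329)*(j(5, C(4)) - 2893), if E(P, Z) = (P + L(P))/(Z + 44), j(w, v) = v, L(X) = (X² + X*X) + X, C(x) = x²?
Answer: -20567673/5 ≈ -4.1135e+6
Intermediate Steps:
L(X) = X + 2*X² (L(X) = (X² + X²) + X = 2*X² + X = X + 2*X²)
E(P, Z) = (P + P*(1 + 2*P))/(44 + Z) (E(P, Z) = (P + P*(1 + 2*P))/(Z + 44) = (P + P*(1 + 2*P))/(44 + Z))
(E(-28, -29) + 1329)*(j(5, C(4)) - 2893) = (2*(-28)*(1 - 28)/(44 - 29) + 1329)*(4² - 2893) = (2*(-28)*(-27)/15 + 1329)*(16 - 2893) = (2*(-28)*(1/15)*(-27) + 1329)*(-2877) = (504/5 + 1329)*(-2877) = (7149/5)*(-2877) = -20567673/5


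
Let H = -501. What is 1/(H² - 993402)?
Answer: -1/742401 ≈ -1.3470e-6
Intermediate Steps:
1/(H² - 993402) = 1/((-501)² - 993402) = 1/(251001 - 993402) = 1/(-742401) = -1/742401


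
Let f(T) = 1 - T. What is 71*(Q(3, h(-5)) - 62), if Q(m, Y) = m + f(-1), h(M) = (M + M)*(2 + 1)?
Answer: -4047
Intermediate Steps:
h(M) = 6*M (h(M) = (2*M)*3 = 6*M)
Q(m, Y) = 2 + m (Q(m, Y) = m + (1 - 1*(-1)) = m + (1 + 1) = m + 2 = 2 + m)
71*(Q(3, h(-5)) - 62) = 71*((2 + 3) - 62) = 71*(5 - 62) = 71*(-57) = -4047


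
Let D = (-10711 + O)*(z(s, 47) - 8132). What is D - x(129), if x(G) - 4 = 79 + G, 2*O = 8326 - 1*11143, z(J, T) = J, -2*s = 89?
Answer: 396379519/4 ≈ 9.9095e+7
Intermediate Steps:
s = -89/2 (s = -½*89 = -89/2 ≈ -44.500)
O = -2817/2 (O = (8326 - 1*11143)/2 = (8326 - 11143)/2 = (½)*(-2817) = -2817/2 ≈ -1408.5)
x(G) = 83 + G (x(G) = 4 + (79 + G) = 83 + G)
D = 396380367/4 (D = (-10711 - 2817/2)*(-89/2 - 8132) = -24239/2*(-16353/2) = 396380367/4 ≈ 9.9095e+7)
D - x(129) = 396380367/4 - (83 + 129) = 396380367/4 - 1*212 = 396380367/4 - 212 = 396379519/4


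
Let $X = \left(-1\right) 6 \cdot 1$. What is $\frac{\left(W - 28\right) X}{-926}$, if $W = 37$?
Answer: $\frac{27}{463} \approx 0.058315$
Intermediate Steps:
$X = -6$ ($X = \left(-6\right) 1 = -6$)
$\frac{\left(W - 28\right) X}{-926} = \frac{\left(37 - 28\right) \left(-6\right)}{-926} = 9 \left(-6\right) \left(- \frac{1}{926}\right) = \left(-54\right) \left(- \frac{1}{926}\right) = \frac{27}{463}$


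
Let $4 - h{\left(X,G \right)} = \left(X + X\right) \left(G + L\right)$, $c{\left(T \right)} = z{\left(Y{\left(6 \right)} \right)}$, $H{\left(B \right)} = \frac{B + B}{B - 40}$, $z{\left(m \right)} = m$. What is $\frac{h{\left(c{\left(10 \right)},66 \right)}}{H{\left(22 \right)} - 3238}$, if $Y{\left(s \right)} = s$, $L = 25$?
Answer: $\frac{2448}{7291} \approx 0.33576$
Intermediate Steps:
$H{\left(B \right)} = \frac{2 B}{-40 + B}$
$c{\left(T \right)} = 6$
$h{\left(X,G \right)} = 4 - 2 X \left(25 + G\right)$ ($h{\left(X,G \right)} = 4 - \left(X + X\right) \left(G + 25\right) = 4 - 2 X \left(25 + G\right)$)
$\frac{h{\left(c{\left(10 \right)},66 \right)}}{H{\left(22 \right)} - 3238} = \frac{4 - 300 - 132 \cdot 6}{2 \cdot 22 \frac{1}{-40 + 22} - 3238} = \frac{4 - 300 - 792}{2 \cdot 22 \frac{1}{-18} - 3238} = - \frac{1088}{2 \cdot 22 \left(- \frac{1}{18}\right) - 3238} = - \frac{1088}{- \frac{22}{9} - 3238} = - \frac{1088}{- \frac{29164}{9}} = \left(-1088\right) \left(- \frac{9}{29164}\right) = \frac{2448}{7291}$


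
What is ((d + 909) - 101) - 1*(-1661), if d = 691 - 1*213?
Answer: 2947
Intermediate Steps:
d = 478 (d = 691 - 213 = 478)
((d + 909) - 101) - 1*(-1661) = ((478 + 909) - 101) - 1*(-1661) = (1387 - 101) + 1661 = 1286 + 1661 = 2947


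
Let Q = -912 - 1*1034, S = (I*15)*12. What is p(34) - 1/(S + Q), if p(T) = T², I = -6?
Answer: 3498057/3026 ≈ 1156.0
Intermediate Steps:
S = -1080 (S = -6*15*12 = -90*12 = -1080)
Q = -1946 (Q = -912 - 1034 = -1946)
p(34) - 1/(S + Q) = 34² - 1/(-1080 - 1946) = 1156 - 1/(-3026) = 1156 - 1*(-1/3026) = 1156 + 1/3026 = 3498057/3026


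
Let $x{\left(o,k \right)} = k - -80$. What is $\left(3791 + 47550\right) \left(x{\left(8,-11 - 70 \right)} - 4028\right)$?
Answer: $-206852889$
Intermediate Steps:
$x{\left(o,k \right)} = 80 + k$ ($x{\left(o,k \right)} = k + 80 = 80 + k$)
$\left(3791 + 47550\right) \left(x{\left(8,-11 - 70 \right)} - 4028\right) = \left(3791 + 47550\right) \left(\left(80 - 81\right) - 4028\right) = 51341 \left(\left(80 - 81\right) - 4028\right) = 51341 \left(-1 - 4028\right) = 51341 \left(-4029\right) = -206852889$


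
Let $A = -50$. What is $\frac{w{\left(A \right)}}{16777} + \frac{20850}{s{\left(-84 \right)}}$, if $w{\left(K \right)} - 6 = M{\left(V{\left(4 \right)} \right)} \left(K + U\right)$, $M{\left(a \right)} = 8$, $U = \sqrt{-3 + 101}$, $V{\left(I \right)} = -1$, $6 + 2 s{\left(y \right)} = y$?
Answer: $- \frac{23321212}{50331} + \frac{56 \sqrt{2}}{16777} \approx -463.35$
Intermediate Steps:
$s{\left(y \right)} = -3 + \frac{y}{2}$
$U = 7 \sqrt{2}$ ($U = \sqrt{98} = 7 \sqrt{2} \approx 9.8995$)
$w{\left(K \right)} = 6 + 8 K + 56 \sqrt{2}$ ($w{\left(K \right)} = 6 + 8 \left(K + 7 \sqrt{2}\right) = 6 + \left(8 K + 56 \sqrt{2}\right) = 6 + 8 K + 56 \sqrt{2}$)
$\frac{w{\left(A \right)}}{16777} + \frac{20850}{s{\left(-84 \right)}} = \frac{6 + 8 \left(-50\right) + 56 \sqrt{2}}{16777} + \frac{20850}{-3 + \frac{1}{2} \left(-84\right)} = \left(6 - 400 + 56 \sqrt{2}\right) \frac{1}{16777} + \frac{20850}{-3 - 42} = \left(-394 + 56 \sqrt{2}\right) \frac{1}{16777} + \frac{20850}{-45} = \left(- \frac{394}{16777} + \frac{56 \sqrt{2}}{16777}\right) + 20850 \left(- \frac{1}{45}\right) = \left(- \frac{394}{16777} + \frac{56 \sqrt{2}}{16777}\right) - \frac{1390}{3} = - \frac{23321212}{50331} + \frac{56 \sqrt{2}}{16777}$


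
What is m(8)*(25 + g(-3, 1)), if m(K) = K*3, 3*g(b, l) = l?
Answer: 608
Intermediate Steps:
g(b, l) = l/3
m(K) = 3*K
m(8)*(25 + g(-3, 1)) = (3*8)*(25 + (⅓)*1) = 24*(25 + ⅓) = 24*(76/3) = 608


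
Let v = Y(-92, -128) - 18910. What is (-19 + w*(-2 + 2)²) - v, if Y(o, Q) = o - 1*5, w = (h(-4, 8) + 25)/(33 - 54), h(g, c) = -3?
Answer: 18988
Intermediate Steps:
w = -22/21 (w = (-3 + 25)/(33 - 54) = 22/(-21) = 22*(-1/21) = -22/21 ≈ -1.0476)
Y(o, Q) = -5 + o (Y(o, Q) = o - 5 = -5 + o)
v = -19007 (v = (-5 - 92) - 18910 = -97 - 18910 = -19007)
(-19 + w*(-2 + 2)²) - v = (-19 - 22*(-2 + 2)²/21) - 1*(-19007) = (-19 - 22/21*0²) + 19007 = (-19 - 22/21*0) + 19007 = (-19 + 0) + 19007 = -19 + 19007 = 18988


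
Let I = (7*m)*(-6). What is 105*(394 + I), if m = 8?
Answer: 6090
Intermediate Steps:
I = -336 (I = (7*8)*(-6) = 56*(-6) = -336)
105*(394 + I) = 105*(394 - 336) = 105*58 = 6090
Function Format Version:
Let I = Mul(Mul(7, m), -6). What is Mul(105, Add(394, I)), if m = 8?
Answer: 6090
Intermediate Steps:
I = -336 (I = Mul(Mul(7, 8), -6) = Mul(56, -6) = -336)
Mul(105, Add(394, I)) = Mul(105, Add(394, -336)) = Mul(105, 58) = 6090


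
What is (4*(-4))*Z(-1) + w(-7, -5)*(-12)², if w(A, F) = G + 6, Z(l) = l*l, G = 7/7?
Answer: 992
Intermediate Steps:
G = 1 (G = 7*(⅐) = 1)
Z(l) = l²
w(A, F) = 7 (w(A, F) = 1 + 6 = 7)
(4*(-4))*Z(-1) + w(-7, -5)*(-12)² = (4*(-4))*(-1)² + 7*(-12)² = -16*1 + 7*144 = -16 + 1008 = 992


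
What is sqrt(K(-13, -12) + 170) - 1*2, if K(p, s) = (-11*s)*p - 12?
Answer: -2 + I*sqrt(1558) ≈ -2.0 + 39.471*I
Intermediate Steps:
K(p, s) = -12 - 11*p*s (K(p, s) = -11*p*s - 12 = -12 - 11*p*s)
sqrt(K(-13, -12) + 170) - 1*2 = sqrt((-12 - 11*(-13)*(-12)) + 170) - 1*2 = sqrt((-12 - 1716) + 170) - 2 = sqrt(-1728 + 170) - 2 = sqrt(-1558) - 2 = I*sqrt(1558) - 2 = -2 + I*sqrt(1558)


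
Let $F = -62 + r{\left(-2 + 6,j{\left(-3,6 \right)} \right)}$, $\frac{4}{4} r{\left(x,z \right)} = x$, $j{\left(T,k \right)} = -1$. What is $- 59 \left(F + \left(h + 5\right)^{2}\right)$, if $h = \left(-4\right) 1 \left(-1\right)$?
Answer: $-1357$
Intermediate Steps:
$r{\left(x,z \right)} = x$
$h = 4$ ($h = \left(-4\right) \left(-1\right) = 4$)
$F = -58$ ($F = -62 + \left(-2 + 6\right) = -62 + 4 = -58$)
$- 59 \left(F + \left(h + 5\right)^{2}\right) = - 59 \left(-58 + \left(4 + 5\right)^{2}\right) = - 59 \left(-58 + 9^{2}\right) = - 59 \left(-58 + 81\right) = \left(-59\right) 23 = -1357$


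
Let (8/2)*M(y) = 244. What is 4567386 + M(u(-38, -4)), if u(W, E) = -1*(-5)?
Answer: 4567447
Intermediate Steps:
u(W, E) = 5
M(y) = 61 (M(y) = (1/4)*244 = 61)
4567386 + M(u(-38, -4)) = 4567386 + 61 = 4567447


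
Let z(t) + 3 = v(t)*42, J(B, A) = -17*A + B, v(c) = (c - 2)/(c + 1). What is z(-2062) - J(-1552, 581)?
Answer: 2626186/229 ≈ 11468.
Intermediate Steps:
v(c) = (-2 + c)/(1 + c)
J(B, A) = B - 17*A
z(t) = -3 + 42*(-2 + t)/(1 + t) (z(t) = -3 + ((-2 + t)/(1 + t))*42 = -3 + 42*(-2 + t)/(1 + t))
z(-2062) - J(-1552, 581) = 3*(-29 + 13*(-2062))/(1 - 2062) - (-1552 - 17*581) = 3*(-29 - 26806)/(-2061) - (-1552 - 9877) = 3*(-1/2061)*(-26835) - 1*(-11429) = 8945/229 + 11429 = 2626186/229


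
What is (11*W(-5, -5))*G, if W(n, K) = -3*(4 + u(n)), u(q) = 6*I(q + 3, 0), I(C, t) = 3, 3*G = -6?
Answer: 1452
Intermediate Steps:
G = -2 (G = (1/3)*(-6) = -2)
u(q) = 18 (u(q) = 6*3 = 18)
W(n, K) = -66 (W(n, K) = -3*(4 + 18) = -3*22 = -66)
(11*W(-5, -5))*G = (11*(-66))*(-2) = -726*(-2) = 1452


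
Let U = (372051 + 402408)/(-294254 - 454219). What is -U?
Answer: 258153/249491 ≈ 1.0347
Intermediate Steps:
U = -258153/249491 (U = 774459/(-748473) = 774459*(-1/748473) = -258153/249491 ≈ -1.0347)
-U = -1*(-258153/249491) = 258153/249491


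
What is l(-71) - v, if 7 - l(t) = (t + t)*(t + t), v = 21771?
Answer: -41928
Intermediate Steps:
l(t) = 7 - 4*t² (l(t) = 7 - (t + t)*(t + t) = 7 - 2*t*2*t = 7 - 4*t²)
l(-71) - v = (7 - 4*(-71)²) - 1*21771 = (7 - 4*5041) - 21771 = (7 - 20164) - 21771 = -20157 - 21771 = -41928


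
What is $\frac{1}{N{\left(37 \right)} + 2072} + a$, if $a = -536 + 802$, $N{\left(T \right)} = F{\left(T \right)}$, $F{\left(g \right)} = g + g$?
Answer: $\frac{570837}{2146} \approx 266.0$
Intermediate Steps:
$F{\left(g \right)} = 2 g$
$N{\left(T \right)} = 2 T$
$a = 266$
$\frac{1}{N{\left(37 \right)} + 2072} + a = \frac{1}{2 \cdot 37 + 2072} + 266 = \frac{1}{74 + 2072} + 266 = \frac{1}{2146} + 266 = \frac{570837}{2146}$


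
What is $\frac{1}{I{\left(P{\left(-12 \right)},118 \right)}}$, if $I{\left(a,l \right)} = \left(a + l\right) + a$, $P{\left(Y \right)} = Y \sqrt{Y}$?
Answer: $\frac{59}{10418} + \frac{12 i \sqrt{3}}{5209} \approx 0.0056633 + 0.0039901 i$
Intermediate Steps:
$P{\left(Y \right)} = Y^{\frac{3}{2}}$
$I{\left(a,l \right)} = l + 2 a$
$\frac{1}{I{\left(P{\left(-12 \right)},118 \right)}} = \frac{1}{118 + 2 \left(-12\right)^{\frac{3}{2}}} = \frac{1}{118 + 2 \left(- 24 i \sqrt{3}\right)} = \frac{1}{118 - 48 i \sqrt{3}}$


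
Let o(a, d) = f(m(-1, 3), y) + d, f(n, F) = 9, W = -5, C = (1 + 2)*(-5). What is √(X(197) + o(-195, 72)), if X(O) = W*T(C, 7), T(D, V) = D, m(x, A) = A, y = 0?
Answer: 2*√39 ≈ 12.490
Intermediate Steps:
C = -15 (C = 3*(-5) = -15)
X(O) = 75 (X(O) = -5*(-15) = 75)
o(a, d) = 9 + d
√(X(197) + o(-195, 72)) = √(75 + (9 + 72)) = √(75 + 81) = √156 = 2*√39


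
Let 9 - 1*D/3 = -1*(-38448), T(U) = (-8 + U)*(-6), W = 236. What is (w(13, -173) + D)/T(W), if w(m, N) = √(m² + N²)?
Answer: 12813/152 - √30098/1368 ≈ 84.169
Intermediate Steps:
T(U) = 48 - 6*U
D = -115317 (D = 27 - (-3)*(-38448) = 27 - 3*38448 = 27 - 115344 = -115317)
w(m, N) = √(N² + m²)
(w(13, -173) + D)/T(W) = (√((-173)² + 13²) - 115317)/(48 - 6*236) = (√(29929 + 169) - 115317)/(48 - 1416) = (√30098 - 115317)/(-1368) = (-115317 + √30098)*(-1/1368) = 12813/152 - √30098/1368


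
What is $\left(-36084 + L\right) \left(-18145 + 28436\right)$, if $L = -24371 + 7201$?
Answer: $-548036914$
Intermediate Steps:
$L = -17170$
$\left(-36084 + L\right) \left(-18145 + 28436\right) = \left(-36084 - 17170\right) \left(-18145 + 28436\right) = \left(-53254\right) 10291 = -548036914$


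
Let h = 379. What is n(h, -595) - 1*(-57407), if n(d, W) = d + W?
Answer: 57191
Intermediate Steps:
n(d, W) = W + d
n(h, -595) - 1*(-57407) = (-595 + 379) - 1*(-57407) = -216 + 57407 = 57191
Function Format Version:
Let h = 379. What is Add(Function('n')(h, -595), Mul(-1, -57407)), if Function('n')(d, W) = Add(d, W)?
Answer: 57191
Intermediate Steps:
Function('n')(d, W) = Add(W, d)
Add(Function('n')(h, -595), Mul(-1, -57407)) = Add(Add(-595, 379), Mul(-1, -57407)) = Add(-216, 57407) = 57191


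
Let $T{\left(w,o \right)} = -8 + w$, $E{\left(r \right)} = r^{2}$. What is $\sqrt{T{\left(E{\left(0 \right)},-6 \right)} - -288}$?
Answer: $2 \sqrt{70} \approx 16.733$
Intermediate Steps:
$\sqrt{T{\left(E{\left(0 \right)},-6 \right)} - -288} = \sqrt{\left(-8 + 0^{2}\right) - -288} = \sqrt{\left(-8 + 0\right) + 288} = \sqrt{-8 + 288} = \sqrt{280} = 2 \sqrt{70}$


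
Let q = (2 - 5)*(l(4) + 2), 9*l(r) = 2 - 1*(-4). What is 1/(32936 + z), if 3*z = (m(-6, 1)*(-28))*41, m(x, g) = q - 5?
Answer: 3/113732 ≈ 2.6378e-5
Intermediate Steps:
l(r) = ⅔ (l(r) = (2 - 1*(-4))/9 = (2 + 4)/9 = (⅑)*6 = ⅔)
q = -8 (q = (2 - 5)*(⅔ + 2) = -3*8/3 = -8)
m(x, g) = -13 (m(x, g) = -8 - 5 = -13)
z = 14924/3 (z = (-13*(-28)*41)/3 = (364*41)/3 = (⅓)*14924 = 14924/3 ≈ 4974.7)
1/(32936 + z) = 1/(32936 + 14924/3) = 1/(113732/3) = 3/113732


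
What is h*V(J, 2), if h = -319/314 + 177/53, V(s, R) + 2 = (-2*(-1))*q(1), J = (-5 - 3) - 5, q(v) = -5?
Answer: -232026/8321 ≈ -27.884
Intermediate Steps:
J = -13 (J = -8 - 5 = -13)
V(s, R) = -12 (V(s, R) = -2 - 2*(-1)*(-5) = -2 + 2*(-5) = -2 - 10 = -12)
h = 38671/16642 (h = -319*1/314 + 177*(1/53) = -319/314 + 177/53 = 38671/16642 ≈ 2.3237)
h*V(J, 2) = (38671/16642)*(-12) = -232026/8321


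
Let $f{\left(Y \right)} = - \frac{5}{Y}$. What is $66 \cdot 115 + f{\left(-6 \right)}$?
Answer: $\frac{45545}{6} \approx 7590.8$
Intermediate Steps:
$66 \cdot 115 + f{\left(-6 \right)} = 66 \cdot 115 - \frac{5}{-6} = 7590 - - \frac{5}{6} = 7590 + \frac{5}{6} = \frac{45545}{6}$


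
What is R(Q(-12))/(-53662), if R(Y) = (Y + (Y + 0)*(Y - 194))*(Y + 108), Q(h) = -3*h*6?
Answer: -804816/26831 ≈ -29.996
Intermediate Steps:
Q(h) = -18*h
R(Y) = (108 + Y)*(Y + Y*(-194 + Y)) (R(Y) = (Y + Y*(-194 + Y))*(108 + Y) = (108 + Y)*(Y + Y*(-194 + Y)))
R(Q(-12))/(-53662) = ((-18*(-12))*(-20844 + (-18*(-12))² - (-1530)*(-12)))/(-53662) = (216*(-20844 + 216² - 85*216))*(-1/53662) = (216*(-20844 + 46656 - 18360))*(-1/53662) = (216*7452)*(-1/53662) = 1609632*(-1/53662) = -804816/26831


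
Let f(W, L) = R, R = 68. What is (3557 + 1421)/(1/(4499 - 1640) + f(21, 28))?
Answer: 14232102/194413 ≈ 73.206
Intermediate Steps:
f(W, L) = 68
(3557 + 1421)/(1/(4499 - 1640) + f(21, 28)) = (3557 + 1421)/(1/(4499 - 1640) + 68) = 4978/(1/2859 + 68) = 4978/(194413/2859) = 4978*(2859/194413) = 14232102/194413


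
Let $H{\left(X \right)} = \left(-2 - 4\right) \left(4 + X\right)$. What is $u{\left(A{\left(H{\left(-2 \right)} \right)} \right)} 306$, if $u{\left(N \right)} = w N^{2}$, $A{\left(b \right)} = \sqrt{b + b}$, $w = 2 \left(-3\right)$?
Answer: $44064$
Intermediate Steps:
$w = -6$
$H{\left(X \right)} = -24 - 6 X$ ($H{\left(X \right)} = - 6 \left(4 + X\right) = -24 - 6 X$)
$A{\left(b \right)} = \sqrt{2} \sqrt{b}$ ($A{\left(b \right)} = \sqrt{2 b} = \sqrt{2} \sqrt{b}$)
$u{\left(N \right)} = - 6 N^{2}$
$u{\left(A{\left(H{\left(-2 \right)} \right)} \right)} 306 = - 6 \left(\sqrt{2} \sqrt{-24 - -12}\right)^{2} \cdot 306 = - 6 \left(\sqrt{2} \sqrt{-24 + 12}\right)^{2} \cdot 306 = - 6 \left(\sqrt{2} \sqrt{-12}\right)^{2} \cdot 306 = - 6 \left(\sqrt{2} \cdot 2 i \sqrt{3}\right)^{2} \cdot 306 = - 6 \left(2 i \sqrt{6}\right)^{2} \cdot 306 = \left(-6\right) \left(-24\right) 306 = 144 \cdot 306 = 44064$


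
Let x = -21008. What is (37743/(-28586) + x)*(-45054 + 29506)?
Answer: 4668850078594/14293 ≈ 3.2665e+8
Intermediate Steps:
(37743/(-28586) + x)*(-45054 + 29506) = (37743/(-28586) - 21008)*(-45054 + 29506) = (37743*(-1/28586) - 21008)*(-15548) = (-37743/28586 - 21008)*(-15548) = -600572431/28586*(-15548) = 4668850078594/14293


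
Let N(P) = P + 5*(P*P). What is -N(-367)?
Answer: -673078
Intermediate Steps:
N(P) = P + 5*P²
-N(-367) = -(-367)*(1 + 5*(-367)) = -(-367)*(1 - 1835) = -(-367)*(-1834) = -1*673078 = -673078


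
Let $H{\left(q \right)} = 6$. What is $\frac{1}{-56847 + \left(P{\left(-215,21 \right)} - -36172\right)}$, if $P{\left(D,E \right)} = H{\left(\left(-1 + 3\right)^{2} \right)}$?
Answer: $- \frac{1}{20669} \approx -4.8382 \cdot 10^{-5}$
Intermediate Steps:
$P{\left(D,E \right)} = 6$
$\frac{1}{-56847 + \left(P{\left(-215,21 \right)} - -36172\right)} = \frac{1}{-56847 + \left(6 - -36172\right)} = \frac{1}{-56847 + \left(6 + 36172\right)} = \frac{1}{-56847 + 36178} = \frac{1}{-20669} = - \frac{1}{20669}$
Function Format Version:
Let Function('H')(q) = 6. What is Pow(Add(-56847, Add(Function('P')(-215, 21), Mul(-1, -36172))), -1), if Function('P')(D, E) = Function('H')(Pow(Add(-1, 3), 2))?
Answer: Rational(-1, 20669) ≈ -4.8382e-5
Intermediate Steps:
Function('P')(D, E) = 6
Pow(Add(-56847, Add(Function('P')(-215, 21), Mul(-1, -36172))), -1) = Pow(Add(-56847, Add(6, Mul(-1, -36172))), -1) = Pow(Add(-56847, Add(6, 36172)), -1) = Pow(Add(-56847, 36178), -1) = Pow(-20669, -1) = Rational(-1, 20669)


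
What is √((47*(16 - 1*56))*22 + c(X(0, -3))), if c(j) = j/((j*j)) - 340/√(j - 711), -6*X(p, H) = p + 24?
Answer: √(-3383103009 + 38896*I*√715)/286 ≈ 0.031261 + 203.37*I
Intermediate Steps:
X(p, H) = -4 - p/6 (X(p, H) = -(p + 24)/6 = -(24 + p)/6 = -4 - p/6)
c(j) = 1/j - 340/√(-711 + j) (c(j) = j/(j²) - 340/√(-711 + j) = j/j² - 340/√(-711 + j) = 1/j - 340/√(-711 + j))
√((47*(16 - 1*56))*22 + c(X(0, -3))) = √((47*(16 - 1*56))*22 + (1/(-4 - ⅙*0) - 340/√(-711 + (-4 - ⅙*0)))) = √((47*(16 - 56))*22 + (1/(-4 + 0) - 340/√(-711 + (-4 + 0)))) = √((47*(-40))*22 + (1/(-4) - 340/√(-711 - 4))) = √(-1880*22 + (-¼ - (-68)*I*√715/143)) = √(-41360 + (-¼ - (-68)*I*√715/143)) = √(-41360 + (-¼ + 68*I*√715/143)) = √(-165441/4 + 68*I*√715/143)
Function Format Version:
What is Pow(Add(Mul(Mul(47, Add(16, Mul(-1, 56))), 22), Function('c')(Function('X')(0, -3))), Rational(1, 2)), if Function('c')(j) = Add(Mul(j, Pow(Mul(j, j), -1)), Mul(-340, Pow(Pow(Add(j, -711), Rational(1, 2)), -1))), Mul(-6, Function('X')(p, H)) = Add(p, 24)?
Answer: Mul(Rational(1, 286), Pow(Add(-3383103009, Mul(38896, I, Pow(715, Rational(1, 2)))), Rational(1, 2))) ≈ Add(0.031261, Mul(203.37, I))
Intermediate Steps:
Function('X')(p, H) = Add(-4, Mul(Rational(-1, 6), p)) (Function('X')(p, H) = Mul(Rational(-1, 6), Add(p, 24)) = Mul(Rational(-1, 6), Add(24, p)) = Add(-4, Mul(Rational(-1, 6), p)))
Function('c')(j) = Add(Pow(j, -1), Mul(-340, Pow(Add(-711, j), Rational(-1, 2)))) (Function('c')(j) = Add(Mul(j, Pow(Pow(j, 2), -1)), Mul(-340, Pow(Pow(Add(-711, j), Rational(1, 2)), -1))) = Add(Mul(j, Pow(j, -2)), Mul(-340, Pow(Add(-711, j), Rational(-1, 2)))) = Add(Pow(j, -1), Mul(-340, Pow(Add(-711, j), Rational(-1, 2)))))
Pow(Add(Mul(Mul(47, Add(16, Mul(-1, 56))), 22), Function('c')(Function('X')(0, -3))), Rational(1, 2)) = Pow(Add(Mul(Mul(47, Add(16, Mul(-1, 56))), 22), Add(Pow(Add(-4, Mul(Rational(-1, 6), 0)), -1), Mul(-340, Pow(Add(-711, Add(-4, Mul(Rational(-1, 6), 0))), Rational(-1, 2))))), Rational(1, 2)) = Pow(Add(Mul(Mul(47, Add(16, -56)), 22), Add(Pow(Add(-4, 0), -1), Mul(-340, Pow(Add(-711, Add(-4, 0)), Rational(-1, 2))))), Rational(1, 2)) = Pow(Add(Mul(Mul(47, -40), 22), Add(Pow(-4, -1), Mul(-340, Pow(Add(-711, -4), Rational(-1, 2))))), Rational(1, 2)) = Pow(Add(Mul(-1880, 22), Add(Rational(-1, 4), Mul(-340, Pow(-715, Rational(-1, 2))))), Rational(1, 2)) = Pow(Add(-41360, Add(Rational(-1, 4), Mul(-340, Mul(Rational(-1, 715), I, Pow(715, Rational(1, 2)))))), Rational(1, 2)) = Pow(Add(-41360, Add(Rational(-1, 4), Mul(Rational(68, 143), I, Pow(715, Rational(1, 2))))), Rational(1, 2)) = Pow(Add(Rational(-165441, 4), Mul(Rational(68, 143), I, Pow(715, Rational(1, 2)))), Rational(1, 2))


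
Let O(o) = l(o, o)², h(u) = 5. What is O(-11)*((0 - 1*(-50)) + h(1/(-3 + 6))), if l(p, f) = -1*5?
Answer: 1375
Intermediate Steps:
l(p, f) = -5
O(o) = 25 (O(o) = (-5)² = 25)
O(-11)*((0 - 1*(-50)) + h(1/(-3 + 6))) = 25*((0 - 1*(-50)) + 5) = 25*((0 + 50) + 5) = 25*(50 + 5) = 25*55 = 1375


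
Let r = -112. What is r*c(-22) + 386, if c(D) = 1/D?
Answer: 4302/11 ≈ 391.09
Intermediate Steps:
r*c(-22) + 386 = -112/(-22) + 386 = -112*(-1/22) + 386 = 56/11 + 386 = 4302/11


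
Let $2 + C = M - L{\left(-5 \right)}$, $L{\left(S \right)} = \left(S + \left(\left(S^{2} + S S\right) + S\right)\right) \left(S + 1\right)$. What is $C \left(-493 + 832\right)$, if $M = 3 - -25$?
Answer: $63054$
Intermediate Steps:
$L{\left(S \right)} = \left(1 + S\right) \left(2 S + 2 S^{2}\right)$ ($L{\left(S \right)} = \left(S + \left(\left(S^{2} + S^{2}\right) + S\right)\right) \left(1 + S\right) = \left(S + \left(2 S^{2} + S\right)\right) \left(1 + S\right) = \left(S + \left(S + 2 S^{2}\right)\right) \left(1 + S\right) = \left(2 S + 2 S^{2}\right) \left(1 + S\right) = \left(1 + S\right) \left(2 S + 2 S^{2}\right)$)
$M = 28$ ($M = 3 + 25 = 28$)
$C = 186$ ($C = -2 - \left(-28 + 2 \left(-5\right) \left(1 + \left(-5\right)^{2} + 2 \left(-5\right)\right)\right) = -2 - \left(-28 + 2 \left(-5\right) \left(1 + 25 - 10\right)\right) = -2 - \left(-28 + 2 \left(-5\right) 16\right) = -2 + \left(28 - -160\right) = -2 + \left(28 + 160\right) = -2 + 188 = 186$)
$C \left(-493 + 832\right) = 186 \left(-493 + 832\right) = 186 \cdot 339 = 63054$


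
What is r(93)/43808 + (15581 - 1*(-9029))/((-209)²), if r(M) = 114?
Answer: 541547257/956788624 ≈ 0.56600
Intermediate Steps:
r(93)/43808 + (15581 - 1*(-9029))/((-209)²) = 114/43808 + (15581 - 1*(-9029))/((-209)²) = 114*(1/43808) + (15581 + 9029)/43681 = 57/21904 + 24610*(1/43681) = 57/21904 + 24610/43681 = 541547257/956788624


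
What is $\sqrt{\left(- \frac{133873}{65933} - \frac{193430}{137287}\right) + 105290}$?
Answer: $\frac{\sqrt{16307289096605014182451}}{393554077} \approx 324.48$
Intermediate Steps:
$\sqrt{\left(- \frac{133873}{65933} - \frac{193430}{137287}\right) + 105290} = \sqrt{\left(\left(-133873\right) \frac{1}{65933} - \frac{8410}{5969}\right) + 105290} = \sqrt{\left(- \frac{133873}{65933} - \frac{8410}{5969}\right) + 105290} = \sqrt{- \frac{1353584467}{393554077} + 105290} = \sqrt{\frac{41435955182863}{393554077}} = \frac{\sqrt{16307289096605014182451}}{393554077}$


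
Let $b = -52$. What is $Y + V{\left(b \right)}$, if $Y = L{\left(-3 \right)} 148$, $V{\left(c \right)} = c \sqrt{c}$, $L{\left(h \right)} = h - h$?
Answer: $- 104 i \sqrt{13} \approx - 374.98 i$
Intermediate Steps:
$L{\left(h \right)} = 0$
$V{\left(c \right)} = c^{\frac{3}{2}}$
$Y = 0$ ($Y = 0 \cdot 148 = 0$)
$Y + V{\left(b \right)} = 0 + \left(-52\right)^{\frac{3}{2}} = 0 - 104 i \sqrt{13} = - 104 i \sqrt{13}$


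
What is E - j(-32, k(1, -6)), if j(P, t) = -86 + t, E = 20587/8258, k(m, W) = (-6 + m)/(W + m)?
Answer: 722517/8258 ≈ 87.493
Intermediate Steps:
k(m, W) = (-6 + m)/(W + m)
E = 20587/8258 (E = 20587*(1/8258) = 20587/8258 ≈ 2.4930)
E - j(-32, k(1, -6)) = 20587/8258 - (-86 + (-6 + 1)/(-6 + 1)) = 20587/8258 - (-86 - 5/(-5)) = 20587/8258 - (-86 - ⅕*(-5)) = 20587/8258 - (-86 + 1) = 20587/8258 - 1*(-85) = 20587/8258 + 85 = 722517/8258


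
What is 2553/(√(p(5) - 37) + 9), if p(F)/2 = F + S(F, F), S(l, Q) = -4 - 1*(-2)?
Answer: 22977/112 - 2553*I*√31/112 ≈ 205.15 - 126.92*I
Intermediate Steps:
S(l, Q) = -2 (S(l, Q) = -4 + 2 = -2)
p(F) = -4 + 2*F (p(F) = 2*(F - 2) = 2*(-2 + F) = -4 + 2*F)
2553/(√(p(5) - 37) + 9) = 2553/(√((-4 + 2*5) - 37) + 9) = 2553/(√((-4 + 10) - 37) + 9) = 2553/(√(6 - 37) + 9) = 2553/(√(-31) + 9) = 2553/(I*√31 + 9) = 2553/(9 + I*√31)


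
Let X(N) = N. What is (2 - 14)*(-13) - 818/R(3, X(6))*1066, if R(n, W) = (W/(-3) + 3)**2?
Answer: -871832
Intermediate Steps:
R(n, W) = (3 - W/3)**2 (R(n, W) = (W*(-1/3) + 3)**2 = (-W/3 + 3)**2 = (3 - W/3)**2)
(2 - 14)*(-13) - 818/R(3, X(6))*1066 = (2 - 14)*(-13) - 818*9/(-9 + 6)**2*1066 = -12*(-13) - 818/1*1066 = 156 - 818/1*1066 = 156 - 818*1*1066 = 156 - 818*1066 = 156 - 871988 = -871832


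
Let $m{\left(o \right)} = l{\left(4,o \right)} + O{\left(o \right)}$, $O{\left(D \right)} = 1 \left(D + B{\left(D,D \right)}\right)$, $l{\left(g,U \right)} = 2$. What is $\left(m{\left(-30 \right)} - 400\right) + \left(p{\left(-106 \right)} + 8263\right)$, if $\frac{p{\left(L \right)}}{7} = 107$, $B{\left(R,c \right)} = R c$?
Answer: $9484$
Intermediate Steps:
$p{\left(L \right)} = 749$ ($p{\left(L \right)} = 7 \cdot 107 = 749$)
$O{\left(D \right)} = D + D^{2}$ ($O{\left(D \right)} = 1 \left(D + D D\right) = 1 \left(D + D^{2}\right) = D + D^{2}$)
$m{\left(o \right)} = 2 + o \left(1 + o\right)$
$\left(m{\left(-30 \right)} - 400\right) + \left(p{\left(-106 \right)} + 8263\right) = \left(\left(2 - 30 + \left(-30\right)^{2}\right) - 400\right) + \left(749 + 8263\right) = \left(\left(2 - 30 + 900\right) - 400\right) + 9012 = \left(872 - 400\right) + 9012 = 472 + 9012 = 9484$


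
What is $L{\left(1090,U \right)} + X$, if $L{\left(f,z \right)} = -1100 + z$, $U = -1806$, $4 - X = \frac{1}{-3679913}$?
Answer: $- \frac{10679107525}{3679913} \approx -2902.0$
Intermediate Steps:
$X = \frac{14719653}{3679913}$ ($X = 4 - \frac{1}{-3679913} = 4 - - \frac{1}{3679913} = 4 + \frac{1}{3679913} = \frac{14719653}{3679913} \approx 4.0$)
$L{\left(1090,U \right)} + X = \left(-1100 - 1806\right) + \frac{14719653}{3679913} = -2906 + \frac{14719653}{3679913} = - \frac{10679107525}{3679913}$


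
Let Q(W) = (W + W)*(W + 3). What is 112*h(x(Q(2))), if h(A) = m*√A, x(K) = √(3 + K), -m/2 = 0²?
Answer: 0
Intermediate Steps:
m = 0 (m = -2*0² = -2*0 = 0)
Q(W) = 2*W*(3 + W) (Q(W) = (2*W)*(3 + W) = 2*W*(3 + W))
h(A) = 0 (h(A) = 0*√A = 0)
112*h(x(Q(2))) = 112*0 = 0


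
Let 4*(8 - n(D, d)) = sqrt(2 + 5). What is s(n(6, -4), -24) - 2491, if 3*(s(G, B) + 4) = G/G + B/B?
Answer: -7483/3 ≈ -2494.3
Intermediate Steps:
n(D, d) = 8 - sqrt(7)/4 (n(D, d) = 8 - sqrt(2 + 5)/4 = 8 - sqrt(7)/4)
s(G, B) = -10/3 (s(G, B) = -4 + (G/G + B/B)/3 = -4 + (1 + 1)/3 = -4 + (1/3)*2 = -4 + 2/3 = -10/3)
s(n(6, -4), -24) - 2491 = -10/3 - 2491 = -7483/3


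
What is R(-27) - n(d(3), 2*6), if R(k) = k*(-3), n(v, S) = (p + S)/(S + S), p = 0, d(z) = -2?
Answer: 161/2 ≈ 80.500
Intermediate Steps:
n(v, S) = ½ (n(v, S) = (0 + S)/(S + S) = S/((2*S)) = S*(1/(2*S)) = ½)
R(k) = -3*k
R(-27) - n(d(3), 2*6) = -3*(-27) - 1*½ = 81 - ½ = 161/2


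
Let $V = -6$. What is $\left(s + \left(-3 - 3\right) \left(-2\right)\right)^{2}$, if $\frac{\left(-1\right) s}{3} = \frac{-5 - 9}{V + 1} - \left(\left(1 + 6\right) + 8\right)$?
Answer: $\frac{59049}{25} \approx 2362.0$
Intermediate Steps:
$s = \frac{183}{5}$ ($s = - 3 \left(\frac{-5 - 9}{-6 + 1} - \left(\left(1 + 6\right) + 8\right)\right) = - 3 \left(- \frac{14}{-5} - \left(7 + 8\right)\right) = - 3 \left(\left(-14\right) \left(- \frac{1}{5}\right) - 15\right) = - 3 \left(\frac{14}{5} - 15\right) = \left(-3\right) \left(- \frac{61}{5}\right) = \frac{183}{5} \approx 36.6$)
$\left(s + \left(-3 - 3\right) \left(-2\right)\right)^{2} = \left(\frac{183}{5} + \left(-3 - 3\right) \left(-2\right)\right)^{2} = \left(\frac{183}{5} - -12\right)^{2} = \left(\frac{183}{5} + 12\right)^{2} = \left(\frac{243}{5}\right)^{2} = \frac{59049}{25}$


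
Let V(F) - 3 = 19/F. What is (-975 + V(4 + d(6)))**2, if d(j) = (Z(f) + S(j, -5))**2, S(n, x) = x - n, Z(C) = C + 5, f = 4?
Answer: 60171049/64 ≈ 9.4017e+5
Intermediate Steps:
Z(C) = 5 + C
d(j) = (4 - j)**2 (d(j) = ((5 + 4) + (-5 - j))**2 = (9 + (-5 - j))**2 = (4 - j)**2)
V(F) = 3 + 19/F
(-975 + V(4 + d(6)))**2 = (-975 + (3 + 19/(4 + (-4 + 6)**2)))**2 = (-975 + (3 + 19/(4 + 2**2)))**2 = (-975 + (3 + 19/(4 + 4)))**2 = (-975 + (3 + 19/8))**2 = (-975 + 43/8)**2 = (-7757/8)**2 = 60171049/64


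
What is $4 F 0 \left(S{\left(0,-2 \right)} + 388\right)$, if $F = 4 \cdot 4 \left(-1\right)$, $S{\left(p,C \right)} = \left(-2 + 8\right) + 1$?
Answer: $0$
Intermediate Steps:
$S{\left(p,C \right)} = 7$ ($S{\left(p,C \right)} = 6 + 1 = 7$)
$F = -16$ ($F = 16 \left(-1\right) = -16$)
$4 F 0 \left(S{\left(0,-2 \right)} + 388\right) = 4 \left(-16\right) 0 \left(7 + 388\right) = \left(-64\right) 0 \cdot 395 = 0 \cdot 395 = 0$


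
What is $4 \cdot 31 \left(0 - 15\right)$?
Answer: $-1860$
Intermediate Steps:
$4 \cdot 31 \left(0 - 15\right) = 124 \left(0 - 15\right) = 124 \left(-15\right) = -1860$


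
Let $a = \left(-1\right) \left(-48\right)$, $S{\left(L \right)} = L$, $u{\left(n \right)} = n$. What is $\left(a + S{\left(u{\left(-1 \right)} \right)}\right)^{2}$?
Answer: $2209$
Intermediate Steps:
$a = 48$
$\left(a + S{\left(u{\left(-1 \right)} \right)}\right)^{2} = \left(48 - 1\right)^{2} = 47^{2} = 2209$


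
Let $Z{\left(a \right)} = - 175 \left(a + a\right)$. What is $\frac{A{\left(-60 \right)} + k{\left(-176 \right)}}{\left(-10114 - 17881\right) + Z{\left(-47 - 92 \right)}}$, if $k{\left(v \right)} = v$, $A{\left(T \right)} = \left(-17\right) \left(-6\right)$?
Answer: $- \frac{74}{20655} \approx -0.0035827$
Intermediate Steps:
$A{\left(T \right)} = 102$
$Z{\left(a \right)} = - 350 a$ ($Z{\left(a \right)} = - 175 \cdot 2 a = - 350 a$)
$\frac{A{\left(-60 \right)} + k{\left(-176 \right)}}{\left(-10114 - 17881\right) + Z{\left(-47 - 92 \right)}} = \frac{102 - 176}{\left(-10114 - 17881\right) - 350 \left(-47 - 92\right)} = - \frac{74}{-27995 - 350 \left(-47 - 92\right)} = - \frac{74}{-27995 - -48650} = - \frac{74}{-27995 + 48650} = - \frac{74}{20655}$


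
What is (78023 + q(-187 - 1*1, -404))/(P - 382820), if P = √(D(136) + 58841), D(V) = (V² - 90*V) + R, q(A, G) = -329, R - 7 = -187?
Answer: -29742817080/146551087483 - 233082*√7213/146551087483 ≈ -0.20309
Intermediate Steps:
R = -180 (R = 7 - 187 = -180)
D(V) = -180 + V² - 90*V (D(V) = (V² - 90*V) - 180 = -180 + V² - 90*V)
P = 3*√7213 (P = √((-180 + 136² - 90*136) + 58841) = √((-180 + 18496 - 12240) + 58841) = √(6076 + 58841) = √64917 = 3*√7213 ≈ 254.79)
(78023 + q(-187 - 1*1, -404))/(P - 382820) = (78023 - 329)/(3*√7213 - 382820) = 77694/(-382820 + 3*√7213)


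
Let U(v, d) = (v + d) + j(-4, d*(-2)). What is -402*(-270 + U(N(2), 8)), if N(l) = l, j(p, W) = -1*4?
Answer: 106128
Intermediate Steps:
j(p, W) = -4
U(v, d) = -4 + d + v (U(v, d) = (v + d) - 4 = (d + v) - 4 = -4 + d + v)
-402*(-270 + U(N(2), 8)) = -402*(-270 + (-4 + 8 + 2)) = -402*(-270 + 6) = -402*(-264) = 106128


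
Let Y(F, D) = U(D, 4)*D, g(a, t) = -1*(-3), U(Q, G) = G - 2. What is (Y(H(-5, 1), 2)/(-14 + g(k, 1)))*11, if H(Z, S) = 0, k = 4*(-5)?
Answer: -4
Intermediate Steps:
k = -20
U(Q, G) = -2 + G
g(a, t) = 3
Y(F, D) = 2*D (Y(F, D) = (-2 + 4)*D = 2*D)
(Y(H(-5, 1), 2)/(-14 + g(k, 1)))*11 = ((2*2)/(-14 + 3))*11 = (4/(-11))*11 = (4*(-1/11))*11 = -4/11*11 = -4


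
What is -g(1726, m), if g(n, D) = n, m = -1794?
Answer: -1726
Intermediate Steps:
-g(1726, m) = -1*1726 = -1726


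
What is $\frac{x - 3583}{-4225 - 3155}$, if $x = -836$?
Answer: $\frac{491}{820} \approx 0.59878$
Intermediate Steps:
$\frac{x - 3583}{-4225 - 3155} = \frac{-836 - 3583}{-4225 - 3155} = - \frac{4419}{-7380} = \left(-4419\right) \left(- \frac{1}{7380}\right) = \frac{491}{820}$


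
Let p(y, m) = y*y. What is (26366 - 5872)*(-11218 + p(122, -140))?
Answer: 75131004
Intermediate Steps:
p(y, m) = y²
(26366 - 5872)*(-11218 + p(122, -140)) = (26366 - 5872)*(-11218 + 122²) = 20494*(-11218 + 14884) = 20494*3666 = 75131004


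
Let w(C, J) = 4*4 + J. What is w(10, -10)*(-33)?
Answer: -198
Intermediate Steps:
w(C, J) = 16 + J
w(10, -10)*(-33) = (16 - 10)*(-33) = 6*(-33) = -198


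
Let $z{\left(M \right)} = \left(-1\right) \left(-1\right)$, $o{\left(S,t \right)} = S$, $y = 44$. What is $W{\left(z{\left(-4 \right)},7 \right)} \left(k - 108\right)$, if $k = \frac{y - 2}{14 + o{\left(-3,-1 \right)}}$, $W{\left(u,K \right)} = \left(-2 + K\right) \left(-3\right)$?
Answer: $\frac{17190}{11} \approx 1562.7$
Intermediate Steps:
$z{\left(M \right)} = 1$
$W{\left(u,K \right)} = 6 - 3 K$
$k = \frac{42}{11}$ ($k = \frac{44 - 2}{14 - 3} = \frac{42}{11} \approx 3.8182$)
$W{\left(z{\left(-4 \right)},7 \right)} \left(k - 108\right) = \left(6 - 21\right) \left(\frac{42}{11} - 108\right) = \left(6 - 21\right) \left(- \frac{1146}{11}\right) = \left(-15\right) \left(- \frac{1146}{11}\right) = \frac{17190}{11}$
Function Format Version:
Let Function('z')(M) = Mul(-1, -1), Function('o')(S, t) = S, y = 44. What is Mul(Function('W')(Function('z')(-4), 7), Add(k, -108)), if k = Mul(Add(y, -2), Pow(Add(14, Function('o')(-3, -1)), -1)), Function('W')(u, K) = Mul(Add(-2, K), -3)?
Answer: Rational(17190, 11) ≈ 1562.7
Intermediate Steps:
Function('z')(M) = 1
Function('W')(u, K) = Add(6, Mul(-3, K))
k = Rational(42, 11) (k = Mul(Add(44, -2), Pow(Add(14, -3), -1)) = Mul(42, Pow(11, -1)) = Mul(42, Rational(1, 11)) = Rational(42, 11) ≈ 3.8182)
Mul(Function('W')(Function('z')(-4), 7), Add(k, -108)) = Mul(Add(6, Mul(-3, 7)), Add(Rational(42, 11), -108)) = Mul(Add(6, -21), Rational(-1146, 11)) = Mul(-15, Rational(-1146, 11)) = Rational(17190, 11)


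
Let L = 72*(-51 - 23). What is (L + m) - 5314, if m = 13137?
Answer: 2495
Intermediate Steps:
L = -5328 (L = 72*(-74) = -5328)
(L + m) - 5314 = (-5328 + 13137) - 5314 = 7809 - 5314 = 2495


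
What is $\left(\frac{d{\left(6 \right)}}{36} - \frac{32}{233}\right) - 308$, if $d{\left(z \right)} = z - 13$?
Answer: $- \frac{2586287}{8388} \approx -308.33$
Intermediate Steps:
$d{\left(z \right)} = -13 + z$
$\left(\frac{d{\left(6 \right)}}{36} - \frac{32}{233}\right) - 308 = \left(\frac{-13 + 6}{36} - \frac{32}{233}\right) - 308 = \left(\left(-7\right) \frac{1}{36} - \frac{32}{233}\right) - 308 = \left(- \frac{7}{36} - \frac{32}{233}\right) - 308 = - \frac{2783}{8388} - 308 = - \frac{2586287}{8388}$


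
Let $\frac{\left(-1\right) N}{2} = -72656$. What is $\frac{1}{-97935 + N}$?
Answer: $\frac{1}{47377} \approx 2.1107 \cdot 10^{-5}$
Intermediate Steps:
$N = 145312$ ($N = \left(-2\right) \left(-72656\right) = 145312$)
$\frac{1}{-97935 + N} = \frac{1}{-97935 + 145312} = \frac{1}{47377}$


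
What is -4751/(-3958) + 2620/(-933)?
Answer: -5937277/3692814 ≈ -1.6078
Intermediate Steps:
-4751/(-3958) + 2620/(-933) = -4751*(-1/3958) + 2620*(-1/933) = 4751/3958 - 2620/933 = -5937277/3692814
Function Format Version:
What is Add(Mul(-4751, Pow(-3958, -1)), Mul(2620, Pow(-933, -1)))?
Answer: Rational(-5937277, 3692814) ≈ -1.6078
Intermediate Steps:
Add(Mul(-4751, Pow(-3958, -1)), Mul(2620, Pow(-933, -1))) = Add(Mul(-4751, Rational(-1, 3958)), Mul(2620, Rational(-1, 933))) = Add(Rational(4751, 3958), Rational(-2620, 933)) = Rational(-5937277, 3692814)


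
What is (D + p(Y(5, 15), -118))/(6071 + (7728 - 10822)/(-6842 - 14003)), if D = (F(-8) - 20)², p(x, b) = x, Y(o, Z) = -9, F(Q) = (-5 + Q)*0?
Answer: 8150395/126553089 ≈ 0.064403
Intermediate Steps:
F(Q) = 0
D = 400 (D = (0 - 20)² = (-20)² = 400)
(D + p(Y(5, 15), -118))/(6071 + (7728 - 10822)/(-6842 - 14003)) = (400 - 9)/(6071 + (7728 - 10822)/(-6842 - 14003)) = 391/(6071 - 3094/(-20845)) = 391/(6071 - 3094*(-1/20845)) = 391/(6071 + 3094/20845) = 391/(126553089/20845) = 391*(20845/126553089) = 8150395/126553089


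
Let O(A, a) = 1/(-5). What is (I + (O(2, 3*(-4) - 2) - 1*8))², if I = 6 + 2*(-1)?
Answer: 441/25 ≈ 17.640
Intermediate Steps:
I = 4 (I = 6 - 2 = 4)
O(A, a) = -⅕
(I + (O(2, 3*(-4) - 2) - 1*8))² = (4 + (-⅕ - 1*8))² = (4 + (-⅕ - 8))² = (4 - 41/5)² = (-21/5)² = 441/25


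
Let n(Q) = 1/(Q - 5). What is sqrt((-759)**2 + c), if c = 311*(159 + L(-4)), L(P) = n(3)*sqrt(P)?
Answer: sqrt(625530 - 311*I) ≈ 790.9 - 0.197*I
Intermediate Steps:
n(Q) = 1/(-5 + Q)
L(P) = -sqrt(P)/2 (L(P) = sqrt(P)/(-5 + 3) = sqrt(P)/(-2) = -sqrt(P)/2)
c = 49449 - 311*I (c = 311*(159 - I) = 49449 - 311*I ≈ 49449.0 - 311.0*I)
sqrt((-759)**2 + c) = sqrt((-759)**2 + (49449 - 311*I)) = sqrt(576081 + (49449 - 311*I)) = sqrt(625530 - 311*I)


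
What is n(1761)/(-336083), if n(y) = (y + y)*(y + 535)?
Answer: -8086512/336083 ≈ -24.061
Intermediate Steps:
n(y) = 2*y*(535 + y) (n(y) = (2*y)*(535 + y) = 2*y*(535 + y))
n(1761)/(-336083) = (2*1761*(535 + 1761))/(-336083) = (2*1761*2296)*(-1/336083) = 8086512*(-1/336083) = -8086512/336083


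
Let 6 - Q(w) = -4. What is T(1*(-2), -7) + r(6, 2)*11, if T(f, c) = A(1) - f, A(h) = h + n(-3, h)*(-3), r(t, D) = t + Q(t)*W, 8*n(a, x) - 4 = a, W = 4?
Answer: 4069/8 ≈ 508.63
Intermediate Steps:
n(a, x) = ½ + a/8
Q(w) = 10 (Q(w) = 6 - 1*(-4) = 6 + 4 = 10)
r(t, D) = 40 + t (r(t, D) = t + 10*4 = t + 40 = 40 + t)
A(h) = -3/8 + h (A(h) = h + (½ + (⅛)*(-3))*(-3) = h + (½ - 3/8)*(-3) = h + (⅛)*(-3) = h - 3/8 = -3/8 + h)
T(f, c) = 5/8 - f (T(f, c) = (-3/8 + 1) - f = 5/8 - f)
T(1*(-2), -7) + r(6, 2)*11 = (5/8 - (-2)) + (40 + 6)*11 = (5/8 - 1*(-2)) + 46*11 = (5/8 + 2) + 506 = 21/8 + 506 = 4069/8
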